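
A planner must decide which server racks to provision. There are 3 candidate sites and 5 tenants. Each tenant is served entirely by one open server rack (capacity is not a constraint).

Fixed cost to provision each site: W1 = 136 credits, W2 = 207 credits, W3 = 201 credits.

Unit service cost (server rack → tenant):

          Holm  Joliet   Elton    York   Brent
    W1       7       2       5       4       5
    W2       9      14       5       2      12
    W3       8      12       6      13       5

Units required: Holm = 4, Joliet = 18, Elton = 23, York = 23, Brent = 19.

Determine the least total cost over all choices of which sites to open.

Minimum total cost: 502

For any fixed open set, each tenant goes to its cheapest open site; total = fixed + service.
{W1}: Holm→W1 7·4=28, Joliet→W1 2·18=36, Elton→W1 5·23=115, York→W1 4·23=92, Brent→W1 5·19=95. Service 366; fixed 136; total 502.
{W1, W2}: Holm→W1 7·4=28, Joliet→W1 2·18=36, Elton→W1 5·23=115, York→W2 2·23=46, Brent→W1 5·19=95. Service 320; fixed 343; total 663.
{W1, W3}: service 366 + fixed 337 = 703
{W1, W2, W3}: service 320 + fixed 544 = 864
(All 7 nonempty subsets were checked; W1 only is lowest.)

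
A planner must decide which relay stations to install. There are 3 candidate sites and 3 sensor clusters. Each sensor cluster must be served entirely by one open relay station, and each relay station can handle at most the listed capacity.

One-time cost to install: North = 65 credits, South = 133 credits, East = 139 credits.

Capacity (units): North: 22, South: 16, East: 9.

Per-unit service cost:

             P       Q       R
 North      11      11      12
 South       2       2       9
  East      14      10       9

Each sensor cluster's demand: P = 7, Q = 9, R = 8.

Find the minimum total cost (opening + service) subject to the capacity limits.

Minimum total cost: 326

Open {North, South}: P→South 2·7=14, Q→South 2·9=18, R→North 12·8=96.
Loads: North carries 8/22, South carries 16/16. Service 128; fixed 198; total 326.
Next best feasible plan costs 376.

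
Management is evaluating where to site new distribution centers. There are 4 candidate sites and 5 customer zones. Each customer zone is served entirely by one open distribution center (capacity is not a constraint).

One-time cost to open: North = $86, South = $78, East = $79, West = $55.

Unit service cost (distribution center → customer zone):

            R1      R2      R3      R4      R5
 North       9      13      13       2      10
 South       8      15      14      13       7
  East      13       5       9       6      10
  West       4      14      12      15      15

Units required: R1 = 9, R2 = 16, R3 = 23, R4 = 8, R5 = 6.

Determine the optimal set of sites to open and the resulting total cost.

For any fixed open set, each customer zone goes to its cheapest open site; total = fixed + service.
{East, West}: R1→West 4·9=36, R2→East 5·16=80, R3→East 9·23=207, R4→East 6·8=48, R5→East 10·6=60. Service 431; fixed 134; total 565.
{East}: service 512 + fixed 79 = 591
{South, East}: service 449 + fixed 157 = 606
{North, South, East, West}: service 381 + fixed 298 = 679
No other subset beats 565.

Open East and West; minimum total cost 565.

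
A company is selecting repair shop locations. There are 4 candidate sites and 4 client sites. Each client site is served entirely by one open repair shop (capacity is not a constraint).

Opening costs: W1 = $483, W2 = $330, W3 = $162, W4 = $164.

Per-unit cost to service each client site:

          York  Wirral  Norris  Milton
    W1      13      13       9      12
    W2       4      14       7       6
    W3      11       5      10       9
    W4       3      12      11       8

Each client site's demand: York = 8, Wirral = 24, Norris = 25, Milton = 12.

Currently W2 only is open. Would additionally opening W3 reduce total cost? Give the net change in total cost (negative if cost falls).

Current service cost with {W2}: 615.
Adding W3: each client site re-picks its cheapest; new service cost 399, saving 216.
Extra fixed cost: 162. Net change = 162 − 216 = -54.
(Totals: 945 → 891.)

Yes — net change −54 (cost falls by 54).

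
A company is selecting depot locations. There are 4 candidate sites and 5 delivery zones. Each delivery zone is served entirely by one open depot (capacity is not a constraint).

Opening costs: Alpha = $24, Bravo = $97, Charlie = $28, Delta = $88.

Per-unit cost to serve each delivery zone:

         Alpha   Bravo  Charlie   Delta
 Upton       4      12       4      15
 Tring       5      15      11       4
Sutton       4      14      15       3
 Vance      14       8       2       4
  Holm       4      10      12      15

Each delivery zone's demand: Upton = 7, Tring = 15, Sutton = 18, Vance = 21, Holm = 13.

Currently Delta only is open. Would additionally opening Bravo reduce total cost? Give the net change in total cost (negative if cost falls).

Current service cost with {Delta}: 498.
Adding Bravo: each delivery zone re-picks its cheapest; new service cost 412, saving 86.
Extra fixed cost: 97. Net change = 97 − 86 = 11.
(Totals: 586 → 597.)

No — net change +11 (cost rises by 11).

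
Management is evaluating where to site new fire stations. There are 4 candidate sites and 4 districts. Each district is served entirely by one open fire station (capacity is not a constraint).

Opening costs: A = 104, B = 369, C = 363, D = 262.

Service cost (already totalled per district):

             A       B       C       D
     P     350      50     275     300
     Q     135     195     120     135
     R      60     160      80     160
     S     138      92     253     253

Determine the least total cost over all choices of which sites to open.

For any fixed open set, each district goes to its cheapest open site; total = fixed + service.
{A}: P→A 350, Q→A 135, R→A 60, S→A 138. Service 683; fixed 104; total 787.
{A, B}: P→B 50, Q→A 135, R→A 60, S→B 92. Service 337; fixed 473; total 810.
{B}: service 497 + fixed 369 = 866
{A, B, C, D}: service 322 + fixed 1098 = 1420
(All 15 nonempty subsets were checked; A only is lowest.)

Minimum total cost: 787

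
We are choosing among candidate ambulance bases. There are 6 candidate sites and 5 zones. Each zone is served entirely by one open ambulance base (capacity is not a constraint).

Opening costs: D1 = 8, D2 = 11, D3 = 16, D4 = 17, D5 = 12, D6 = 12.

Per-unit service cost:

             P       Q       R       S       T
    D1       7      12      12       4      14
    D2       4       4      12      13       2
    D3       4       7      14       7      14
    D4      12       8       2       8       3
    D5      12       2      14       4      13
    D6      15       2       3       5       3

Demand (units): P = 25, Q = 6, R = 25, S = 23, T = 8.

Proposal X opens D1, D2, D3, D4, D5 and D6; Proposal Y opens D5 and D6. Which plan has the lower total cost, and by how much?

Proposal X is cheaper by 181.

Proposal X: {D1, D2, D3, D4, D5, D6}: P→D2 4·25=100, Q→D5 2·6=12, R→D4 2·25=50, S→D1 4·23=92, T→D2 2·8=16. Service 270; fixed 76; total 346.
Proposal Y: {D5, D6}: P→D5 12·25=300, Q→D5 2·6=12, R→D6 3·25=75, S→D5 4·23=92, T→D6 3·8=24. Service 503; fixed 24; total 527.
Difference: |346 − 527| = 181.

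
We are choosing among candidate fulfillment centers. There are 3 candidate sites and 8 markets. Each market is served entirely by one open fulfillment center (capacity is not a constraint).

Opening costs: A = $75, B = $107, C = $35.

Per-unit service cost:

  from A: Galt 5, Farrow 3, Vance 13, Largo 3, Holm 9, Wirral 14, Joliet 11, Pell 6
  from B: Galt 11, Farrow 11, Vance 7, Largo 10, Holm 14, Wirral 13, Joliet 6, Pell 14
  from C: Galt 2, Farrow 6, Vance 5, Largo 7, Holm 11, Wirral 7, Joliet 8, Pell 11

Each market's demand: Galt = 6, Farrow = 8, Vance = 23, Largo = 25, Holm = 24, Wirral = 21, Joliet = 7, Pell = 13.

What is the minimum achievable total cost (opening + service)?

For any fixed open set, each market goes to its cheapest open site; total = fixed + service.
{A, C}: Galt→C 2·6=12, Farrow→A 3·8=24, Vance→C 5·23=115, Largo→A 3·25=75, Holm→A 9·24=216, Wirral→C 7·21=147, Joliet→C 8·7=56, Pell→A 6·13=78. Service 723; fixed 110; total 833.
{A, B, C}: Galt→C 2·6=12, Farrow→A 3·8=24, Vance→C 5·23=115, Largo→A 3·25=75, Holm→A 9·24=216, Wirral→C 7·21=147, Joliet→B 6·7=42, Pell→A 6·13=78. Service 709; fixed 217; total 926.
{C}: service 960 + fixed 35 = 995
No other subset beats 833.

Minimum total cost: 833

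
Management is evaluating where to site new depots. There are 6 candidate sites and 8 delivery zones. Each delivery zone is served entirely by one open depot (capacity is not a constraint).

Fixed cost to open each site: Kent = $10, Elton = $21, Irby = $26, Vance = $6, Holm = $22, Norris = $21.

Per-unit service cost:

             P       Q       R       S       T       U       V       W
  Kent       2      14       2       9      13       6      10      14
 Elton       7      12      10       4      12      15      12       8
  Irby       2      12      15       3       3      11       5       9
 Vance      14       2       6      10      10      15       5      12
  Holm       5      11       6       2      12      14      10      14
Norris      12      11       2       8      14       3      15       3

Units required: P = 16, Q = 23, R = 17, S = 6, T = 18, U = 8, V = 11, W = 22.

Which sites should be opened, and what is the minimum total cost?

Open Irby, Vance and Norris; minimum total cost 382.

For any fixed open set, each delivery zone goes to its cheapest open site; total = fixed + service.
{Irby, Vance, Norris}: P→Irby 2·16=32, Q→Vance 2·23=46, R→Norris 2·17=34, S→Irby 3·6=18, T→Irby 3·18=54, U→Norris 3·8=24, V→Irby 5·11=55, W→Norris 3·22=66. Service 329; fixed 53; total 382.
{Kent, Irby, Vance, Norris}: service 329 + fixed 63 = 392
{Irby, Vance, Holm, Norris}: service 323 + fixed 75 = 398
{Kent, Elton, Irby, Vance, Holm, Norris}: service 323 + fixed 106 = 429
No other subset beats 382.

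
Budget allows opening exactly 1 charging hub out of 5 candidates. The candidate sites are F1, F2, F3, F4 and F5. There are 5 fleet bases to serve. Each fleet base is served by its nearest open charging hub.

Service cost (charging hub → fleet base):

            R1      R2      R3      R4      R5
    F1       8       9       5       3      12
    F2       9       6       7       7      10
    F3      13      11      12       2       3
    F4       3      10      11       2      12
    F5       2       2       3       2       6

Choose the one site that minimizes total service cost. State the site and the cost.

Choose F5 only; total service cost 15.

With exactly 1 open, each fleet base uses its cheapest among the chosen.
{F5}: R1→F5 2, R2→F5 2, R3→F5 3, R4→F5 2, R5→F5 6. Service cost 15.
{F1}: service cost 37
{F4}: service cost 38
Among all 5 size-1 choices, {F5} is lowest.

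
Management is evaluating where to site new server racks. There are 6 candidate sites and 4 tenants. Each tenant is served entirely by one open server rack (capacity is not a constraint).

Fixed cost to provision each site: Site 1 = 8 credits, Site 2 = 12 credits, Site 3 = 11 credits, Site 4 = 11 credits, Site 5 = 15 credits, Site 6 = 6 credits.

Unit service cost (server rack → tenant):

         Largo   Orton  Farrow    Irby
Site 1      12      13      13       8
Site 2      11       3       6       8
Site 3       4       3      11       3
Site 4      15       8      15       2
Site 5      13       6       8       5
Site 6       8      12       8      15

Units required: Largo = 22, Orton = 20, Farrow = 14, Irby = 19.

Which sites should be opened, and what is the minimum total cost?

For any fixed open set, each tenant goes to its cheapest open site; total = fixed + service.
{Site 2, Site 3, Site 4}: Largo→Site 3 4·22=88, Orton→Site 2 3·20=60, Farrow→Site 2 6·14=84, Irby→Site 4 2·19=38. Service 270; fixed 34; total 304.
{Site 2, Site 3, Site 4, Site 6}: Largo→Site 3 4·22=88, Orton→Site 2 3·20=60, Farrow→Site 2 6·14=84, Irby→Site 4 2·19=38. Service 270; fixed 40; total 310.
{Site 1, Site 2, Site 3, Site 4}: service 270 + fixed 42 = 312
{Site 1, Site 2, Site 3, Site 4, Site 5, Site 6}: service 270 + fixed 63 = 333
No other subset beats 304.

Open Site 2, Site 3 and Site 4; minimum total cost 304.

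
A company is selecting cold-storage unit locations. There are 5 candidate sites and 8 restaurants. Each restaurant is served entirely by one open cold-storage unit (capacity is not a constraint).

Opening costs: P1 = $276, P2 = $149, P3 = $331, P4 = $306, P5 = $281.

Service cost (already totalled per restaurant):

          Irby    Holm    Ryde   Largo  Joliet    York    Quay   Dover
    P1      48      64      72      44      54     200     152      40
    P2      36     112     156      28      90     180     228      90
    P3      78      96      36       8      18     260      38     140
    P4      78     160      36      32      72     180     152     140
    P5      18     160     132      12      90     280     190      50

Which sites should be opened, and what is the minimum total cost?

For any fixed open set, each restaurant goes to its cheapest open site; total = fixed + service.
{P1}: Irby→P1 48, Holm→P1 64, Ryde→P1 72, Largo→P1 44, Joliet→P1 54, York→P1 200, Quay→P1 152, Dover→P1 40. Service 674; fixed 276; total 950.
{P2, P3}: service 502 + fixed 480 = 982
{P3}: service 674 + fixed 331 = 1005
{P1, P2, P3, P4, P5}: service 402 + fixed 1343 = 1745
No other subset beats 950.

Open P1 only; minimum total cost 950.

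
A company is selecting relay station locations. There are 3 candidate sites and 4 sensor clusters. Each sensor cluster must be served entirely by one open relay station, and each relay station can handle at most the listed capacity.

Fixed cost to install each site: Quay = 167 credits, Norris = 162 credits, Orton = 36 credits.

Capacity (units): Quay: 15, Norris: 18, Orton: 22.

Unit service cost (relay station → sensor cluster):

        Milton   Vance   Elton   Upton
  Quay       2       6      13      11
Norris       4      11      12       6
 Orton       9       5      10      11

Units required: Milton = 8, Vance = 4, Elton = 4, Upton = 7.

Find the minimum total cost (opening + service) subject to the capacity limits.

Open {Norris, Orton}: Milton→Norris 4·8=32, Vance→Orton 5·4=20, Elton→Orton 10·4=40, Upton→Norris 6·7=42.
Loads: Norris carries 15/18, Orton carries 8/22. Service 134; fixed 198; total 332.
Next best feasible plan costs 356.

Minimum total cost: 332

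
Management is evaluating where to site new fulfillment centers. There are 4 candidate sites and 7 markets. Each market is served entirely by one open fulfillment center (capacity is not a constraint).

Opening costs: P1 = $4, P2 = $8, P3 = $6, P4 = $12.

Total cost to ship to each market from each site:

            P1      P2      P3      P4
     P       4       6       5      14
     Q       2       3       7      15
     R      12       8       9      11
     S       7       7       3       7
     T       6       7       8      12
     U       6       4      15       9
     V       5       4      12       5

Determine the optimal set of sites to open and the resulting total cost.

Open P1 and P3; minimum total cost 45.

For any fixed open set, each market goes to its cheapest open site; total = fixed + service.
{P1, P3}: P→P1 4, Q→P1 2, R→P3 9, S→P3 3, T→P1 6, U→P1 6, V→P1 5. Service 35; fixed 10; total 45.
{P1}: service 42 + fixed 4 = 46
{P1, P2}: service 35 + fixed 12 = 47
{P1, P2, P3, P4}: service 31 + fixed 30 = 61
No other subset beats 45.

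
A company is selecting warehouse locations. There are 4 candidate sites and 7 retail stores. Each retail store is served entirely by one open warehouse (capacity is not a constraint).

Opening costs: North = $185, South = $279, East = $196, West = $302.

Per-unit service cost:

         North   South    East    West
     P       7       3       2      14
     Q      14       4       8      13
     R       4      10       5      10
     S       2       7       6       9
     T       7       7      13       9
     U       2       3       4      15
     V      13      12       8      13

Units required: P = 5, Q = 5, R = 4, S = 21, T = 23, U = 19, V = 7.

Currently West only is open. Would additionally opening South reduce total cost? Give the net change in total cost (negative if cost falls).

Yes — net change −144 (cost falls by 144).

Current service cost with {West}: 947.
Adding South: each retail store re-picks its cheapest; new service cost 524, saving 423.
Extra fixed cost: 279. Net change = 279 − 423 = -144.
(Totals: 1249 → 1105.)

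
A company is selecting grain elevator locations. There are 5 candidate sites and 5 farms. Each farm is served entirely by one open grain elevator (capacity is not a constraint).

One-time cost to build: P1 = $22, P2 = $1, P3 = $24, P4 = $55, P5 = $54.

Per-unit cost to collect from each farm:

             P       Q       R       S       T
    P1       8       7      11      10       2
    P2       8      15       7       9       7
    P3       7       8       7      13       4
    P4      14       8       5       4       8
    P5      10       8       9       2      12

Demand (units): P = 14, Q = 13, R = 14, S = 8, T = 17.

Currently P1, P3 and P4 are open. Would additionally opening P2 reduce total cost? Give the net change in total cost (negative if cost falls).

Current service cost with {P1, P3, P4}: 325.
Adding P2: each farm re-picks its cheapest; new service cost 325, saving 0.
Extra fixed cost: 1. Net change = 1 − 0 = 1.
(Totals: 426 → 427.)

No — net change +1 (cost rises by 1).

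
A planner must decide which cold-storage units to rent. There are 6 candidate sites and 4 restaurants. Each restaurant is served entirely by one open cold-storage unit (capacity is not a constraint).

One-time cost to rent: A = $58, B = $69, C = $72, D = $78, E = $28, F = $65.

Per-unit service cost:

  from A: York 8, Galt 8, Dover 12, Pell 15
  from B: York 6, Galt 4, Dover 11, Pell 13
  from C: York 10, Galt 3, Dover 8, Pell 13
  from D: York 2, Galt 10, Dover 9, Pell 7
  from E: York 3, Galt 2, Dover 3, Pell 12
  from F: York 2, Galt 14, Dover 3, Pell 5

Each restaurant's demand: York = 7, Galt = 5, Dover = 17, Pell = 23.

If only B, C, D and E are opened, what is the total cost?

Each restaurant is assigned to its cheapest site among the open ones.
{B, C, D, E}: York→D 2·7=14, Galt→E 2·5=10, Dover→E 3·17=51, Pell→D 7·23=161. Service 236; fixed 247; total 483.

Total cost: 483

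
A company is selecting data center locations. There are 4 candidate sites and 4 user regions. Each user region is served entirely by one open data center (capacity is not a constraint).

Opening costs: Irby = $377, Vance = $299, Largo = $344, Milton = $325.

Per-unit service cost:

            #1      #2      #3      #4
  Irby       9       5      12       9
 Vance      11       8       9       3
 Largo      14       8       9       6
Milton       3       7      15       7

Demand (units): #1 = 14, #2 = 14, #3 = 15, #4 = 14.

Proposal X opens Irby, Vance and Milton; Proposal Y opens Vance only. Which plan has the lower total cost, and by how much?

Proposal Y is cheaper by 548.

Proposal X: {Irby, Vance, Milton}: #1→Milton 3·14=42, #2→Irby 5·14=70, #3→Vance 9·15=135, #4→Vance 3·14=42. Service 289; fixed 1001; total 1290.
Proposal Y: {Vance}: #1→Vance 11·14=154, #2→Vance 8·14=112, #3→Vance 9·15=135, #4→Vance 3·14=42. Service 443; fixed 299; total 742.
Difference: |1290 − 742| = 548.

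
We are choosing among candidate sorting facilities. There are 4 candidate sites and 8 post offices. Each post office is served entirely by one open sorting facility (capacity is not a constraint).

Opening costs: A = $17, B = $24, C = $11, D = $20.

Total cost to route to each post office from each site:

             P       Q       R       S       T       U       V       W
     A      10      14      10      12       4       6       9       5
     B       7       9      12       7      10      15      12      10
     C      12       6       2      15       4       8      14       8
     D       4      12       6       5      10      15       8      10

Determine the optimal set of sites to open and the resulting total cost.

Open C and D; minimum total cost 76.

For any fixed open set, each post office goes to its cheapest open site; total = fixed + service.
{C, D}: P→D 4, Q→C 6, R→C 2, S→D 5, T→C 4, U→C 8, V→D 8, W→C 8. Service 45; fixed 31; total 76.
{C}: service 69 + fixed 11 = 80
{A, C}: service 54 + fixed 28 = 82
{A, B, C, D}: P→D 4, Q→C 6, R→C 2, S→D 5, T→A 4, U→A 6, V→D 8, W→A 5. Service 40; fixed 72; total 112.
No other subset beats 76.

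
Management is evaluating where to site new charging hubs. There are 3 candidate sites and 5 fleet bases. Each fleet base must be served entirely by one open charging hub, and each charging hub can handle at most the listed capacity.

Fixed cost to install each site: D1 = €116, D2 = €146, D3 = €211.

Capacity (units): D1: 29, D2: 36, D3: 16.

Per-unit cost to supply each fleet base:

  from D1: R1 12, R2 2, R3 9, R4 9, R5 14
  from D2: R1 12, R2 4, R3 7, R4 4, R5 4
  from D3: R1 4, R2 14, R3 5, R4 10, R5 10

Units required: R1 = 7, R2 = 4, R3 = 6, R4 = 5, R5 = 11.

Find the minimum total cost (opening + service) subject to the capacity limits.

Minimum total cost: 352

Open {D2}: R1→D2 12·7=84, R2→D2 4·4=16, R3→D2 7·6=42, R4→D2 4·5=20, R5→D2 4·11=44.
Loads: D2 carries 33/36. Service 206; fixed 146; total 352.
Next best feasible plan costs 460.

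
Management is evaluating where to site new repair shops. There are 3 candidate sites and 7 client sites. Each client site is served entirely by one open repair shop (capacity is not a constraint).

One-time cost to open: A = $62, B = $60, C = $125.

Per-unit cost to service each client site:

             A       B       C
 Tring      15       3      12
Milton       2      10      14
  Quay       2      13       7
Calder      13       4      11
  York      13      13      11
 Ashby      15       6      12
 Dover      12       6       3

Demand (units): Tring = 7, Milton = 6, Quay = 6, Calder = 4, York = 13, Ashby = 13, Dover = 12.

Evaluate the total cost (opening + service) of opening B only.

Each client site is assigned to its cheapest site among the open ones.
{B}: Tring→B 3·7=21, Milton→B 10·6=60, Quay→B 13·6=78, Calder→B 4·4=16, York→B 13·13=169, Ashby→B 6·13=78, Dover→B 6·12=72. Service 494; fixed 60; total 554.

Total cost: 554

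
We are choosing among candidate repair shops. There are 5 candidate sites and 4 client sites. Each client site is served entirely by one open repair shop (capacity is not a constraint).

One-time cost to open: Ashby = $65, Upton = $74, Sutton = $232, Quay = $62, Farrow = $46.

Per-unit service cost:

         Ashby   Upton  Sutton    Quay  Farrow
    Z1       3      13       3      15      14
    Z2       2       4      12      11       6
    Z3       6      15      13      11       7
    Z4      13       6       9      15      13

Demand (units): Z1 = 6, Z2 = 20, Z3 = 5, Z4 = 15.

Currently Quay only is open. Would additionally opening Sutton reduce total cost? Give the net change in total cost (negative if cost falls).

Current service cost with {Quay}: 590.
Adding Sutton: each client site re-picks its cheapest; new service cost 428, saving 162.
Extra fixed cost: 232. Net change = 232 − 162 = 70.
(Totals: 652 → 722.)

No — net change +70 (cost rises by 70).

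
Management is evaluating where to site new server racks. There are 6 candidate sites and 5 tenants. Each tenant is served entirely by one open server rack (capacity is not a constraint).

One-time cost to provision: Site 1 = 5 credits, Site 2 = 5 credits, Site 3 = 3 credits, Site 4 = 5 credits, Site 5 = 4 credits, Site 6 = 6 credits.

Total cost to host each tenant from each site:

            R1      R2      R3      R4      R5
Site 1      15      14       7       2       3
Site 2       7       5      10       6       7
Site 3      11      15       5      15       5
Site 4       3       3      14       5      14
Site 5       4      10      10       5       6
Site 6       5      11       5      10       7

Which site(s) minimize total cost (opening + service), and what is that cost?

Open Site 1 and Site 4; minimum total cost 28.

For any fixed open set, each tenant goes to its cheapest open site; total = fixed + service.
{Site 1, Site 4}: R1→Site 4 3, R2→Site 4 3, R3→Site 1 7, R4→Site 1 2, R5→Site 1 3. Service 18; fixed 10; total 28.
{Site 1, Site 3, Site 4}: service 16 + fixed 13 = 29
{Site 3, Site 4}: R1→Site 4 3, R2→Site 4 3, R3→Site 3 5, R4→Site 4 5, R5→Site 3 5. Service 21; fixed 8; total 29.
{Site 1, Site 2, Site 3, Site 4, Site 5, Site 6}: service 16 + fixed 28 = 44
No other subset beats 28.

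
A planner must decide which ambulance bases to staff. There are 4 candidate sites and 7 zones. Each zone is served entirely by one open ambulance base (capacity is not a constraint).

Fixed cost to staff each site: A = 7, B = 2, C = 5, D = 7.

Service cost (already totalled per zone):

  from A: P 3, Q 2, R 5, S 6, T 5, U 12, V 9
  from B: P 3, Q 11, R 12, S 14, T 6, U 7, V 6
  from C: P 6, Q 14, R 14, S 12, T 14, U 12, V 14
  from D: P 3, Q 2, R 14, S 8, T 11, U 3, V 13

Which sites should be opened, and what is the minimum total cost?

Open A and B; minimum total cost 43.

For any fixed open set, each zone goes to its cheapest open site; total = fixed + service.
{A, B}: P→A 3, Q→A 2, R→A 5, S→A 6, T→A 5, U→B 7, V→B 6. Service 34; fixed 9; total 43.
{A, B, D}: service 30 + fixed 16 = 46
{A, D}: P→A 3, Q→A 2, R→A 5, S→A 6, T→A 5, U→D 3, V→A 9. Service 33; fixed 14; total 47.
{A, B, C, D}: service 30 + fixed 21 = 51
No other subset beats 43.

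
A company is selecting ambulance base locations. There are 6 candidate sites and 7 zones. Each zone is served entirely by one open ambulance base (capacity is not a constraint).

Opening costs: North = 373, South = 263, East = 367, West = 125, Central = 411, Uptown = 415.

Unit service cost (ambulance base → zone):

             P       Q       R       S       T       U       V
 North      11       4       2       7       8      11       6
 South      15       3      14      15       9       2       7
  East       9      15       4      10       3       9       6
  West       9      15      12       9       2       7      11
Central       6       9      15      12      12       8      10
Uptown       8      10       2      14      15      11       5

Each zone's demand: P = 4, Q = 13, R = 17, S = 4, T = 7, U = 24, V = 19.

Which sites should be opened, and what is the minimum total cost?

Open South and West; minimum total cost 898.

For any fixed open set, each zone goes to its cheapest open site; total = fixed + service.
{South, West}: P→West 9·4=36, Q→South 3·13=39, R→West 12·17=204, S→West 9·4=36, T→West 2·7=14, U→South 2·24=48, V→South 7·19=133. Service 510; fixed 388; total 898.
{South}: P→South 15·4=60, Q→South 3·13=39, R→South 14·17=238, S→South 15·4=60, T→South 9·7=63, U→South 2·24=48, V→South 7·19=133. Service 641; fixed 263; total 904.
{North, West}: service 446 + fixed 498 = 944
{North, South, East, West, Central, Uptown}: service 282 + fixed 1954 = 2236
No other subset beats 898.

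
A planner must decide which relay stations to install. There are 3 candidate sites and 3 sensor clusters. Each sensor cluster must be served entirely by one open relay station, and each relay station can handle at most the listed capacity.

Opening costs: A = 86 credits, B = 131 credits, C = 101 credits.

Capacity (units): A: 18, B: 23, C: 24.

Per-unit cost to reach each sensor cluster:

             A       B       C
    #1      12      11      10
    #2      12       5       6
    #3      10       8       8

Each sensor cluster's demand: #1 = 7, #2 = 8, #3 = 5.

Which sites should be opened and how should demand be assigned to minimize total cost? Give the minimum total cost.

Minimum total cost: 259

Open {C}: #1→C 10·7=70, #2→C 6·8=48, #3→C 8·5=40.
Loads: C carries 20/24. Service 158; fixed 101; total 259.
Next best feasible plan costs 288.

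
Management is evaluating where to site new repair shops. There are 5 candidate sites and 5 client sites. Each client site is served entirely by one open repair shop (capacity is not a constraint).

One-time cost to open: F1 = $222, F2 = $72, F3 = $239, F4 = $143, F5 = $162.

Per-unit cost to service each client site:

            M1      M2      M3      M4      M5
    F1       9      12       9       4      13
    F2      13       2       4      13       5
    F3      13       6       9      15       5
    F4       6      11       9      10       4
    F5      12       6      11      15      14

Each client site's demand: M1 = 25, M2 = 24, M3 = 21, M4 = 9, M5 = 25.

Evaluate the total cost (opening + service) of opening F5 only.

Total cost: 1322

Each client site is assigned to its cheapest site among the open ones.
{F5}: M1→F5 12·25=300, M2→F5 6·24=144, M3→F5 11·21=231, M4→F5 15·9=135, M5→F5 14·25=350. Service 1160; fixed 162; total 1322.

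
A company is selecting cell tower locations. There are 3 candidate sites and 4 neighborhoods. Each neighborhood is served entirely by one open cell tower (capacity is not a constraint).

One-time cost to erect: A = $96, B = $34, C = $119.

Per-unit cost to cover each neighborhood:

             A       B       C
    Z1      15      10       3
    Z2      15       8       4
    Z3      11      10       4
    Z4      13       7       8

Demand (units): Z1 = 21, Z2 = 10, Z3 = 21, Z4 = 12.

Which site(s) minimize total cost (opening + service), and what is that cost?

For any fixed open set, each neighborhood goes to its cheapest open site; total = fixed + service.
{C}: Z1→C 3·21=63, Z2→C 4·10=40, Z3→C 4·21=84, Z4→C 8·12=96. Service 283; fixed 119; total 402.
{B, C}: service 271 + fixed 153 = 424
{A, C}: service 283 + fixed 215 = 498
{A, B, C}: service 271 + fixed 249 = 520
(All 7 nonempty subsets were checked; C only is lowest.)

Open C only; minimum total cost 402.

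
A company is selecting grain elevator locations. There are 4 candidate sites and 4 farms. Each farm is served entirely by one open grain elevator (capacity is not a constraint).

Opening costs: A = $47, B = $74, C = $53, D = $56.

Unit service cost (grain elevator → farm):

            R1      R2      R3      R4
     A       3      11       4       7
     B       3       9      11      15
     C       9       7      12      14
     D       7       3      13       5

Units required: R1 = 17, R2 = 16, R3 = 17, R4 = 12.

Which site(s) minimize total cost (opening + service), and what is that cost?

Open A and D; minimum total cost 330.

For any fixed open set, each farm goes to its cheapest open site; total = fixed + service.
{A, D}: R1→A 3·17=51, R2→D 3·16=48, R3→A 4·17=68, R4→D 5·12=60. Service 227; fixed 103; total 330.
{A, C, D}: service 227 + fixed 156 = 383
{A, B, D}: R1→A 3·17=51, R2→D 3·16=48, R3→A 4·17=68, R4→D 5·12=60. Service 227; fixed 177; total 404.
{A, B, C, D}: R1→A 3·17=51, R2→D 3·16=48, R3→A 4·17=68, R4→D 5·12=60. Service 227; fixed 230; total 457.
No other subset beats 330.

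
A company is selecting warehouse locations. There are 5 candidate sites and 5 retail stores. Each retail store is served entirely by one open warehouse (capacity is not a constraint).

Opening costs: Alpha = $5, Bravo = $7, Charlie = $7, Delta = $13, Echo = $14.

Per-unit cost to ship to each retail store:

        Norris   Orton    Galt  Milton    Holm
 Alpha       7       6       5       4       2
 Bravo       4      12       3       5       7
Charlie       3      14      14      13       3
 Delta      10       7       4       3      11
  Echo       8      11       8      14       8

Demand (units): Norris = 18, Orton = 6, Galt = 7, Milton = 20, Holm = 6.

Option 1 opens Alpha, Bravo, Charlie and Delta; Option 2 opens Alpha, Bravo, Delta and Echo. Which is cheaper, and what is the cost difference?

Option 1: {Alpha, Bravo, Charlie, Delta}: Norris→Charlie 3·18=54, Orton→Alpha 6·6=36, Galt→Bravo 3·7=21, Milton→Delta 3·20=60, Holm→Alpha 2·6=12. Service 183; fixed 32; total 215.
Option 2: {Alpha, Bravo, Delta, Echo}: Norris→Bravo 4·18=72, Orton→Alpha 6·6=36, Galt→Bravo 3·7=21, Milton→Delta 3·20=60, Holm→Alpha 2·6=12. Service 201; fixed 39; total 240.
Difference: |215 − 240| = 25.

Option 1 is cheaper by 25.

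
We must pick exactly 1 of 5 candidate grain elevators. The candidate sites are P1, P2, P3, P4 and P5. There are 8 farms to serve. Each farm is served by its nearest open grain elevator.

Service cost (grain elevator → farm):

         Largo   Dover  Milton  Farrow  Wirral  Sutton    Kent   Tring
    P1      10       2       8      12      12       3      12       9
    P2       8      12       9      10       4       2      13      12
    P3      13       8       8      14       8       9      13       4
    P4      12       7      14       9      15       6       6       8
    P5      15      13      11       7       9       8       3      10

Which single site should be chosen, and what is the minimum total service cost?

With exactly 1 open, each farm uses its cheapest among the chosen.
{P1}: Largo→P1 10, Dover→P1 2, Milton→P1 8, Farrow→P1 12, Wirral→P1 12, Sutton→P1 3, Kent→P1 12, Tring→P1 9. Service cost 68.
{P2}: service cost 70
{P5}: service cost 76
Among all 5 size-1 choices, {P1} is lowest.

Choose P1 only; total service cost 68.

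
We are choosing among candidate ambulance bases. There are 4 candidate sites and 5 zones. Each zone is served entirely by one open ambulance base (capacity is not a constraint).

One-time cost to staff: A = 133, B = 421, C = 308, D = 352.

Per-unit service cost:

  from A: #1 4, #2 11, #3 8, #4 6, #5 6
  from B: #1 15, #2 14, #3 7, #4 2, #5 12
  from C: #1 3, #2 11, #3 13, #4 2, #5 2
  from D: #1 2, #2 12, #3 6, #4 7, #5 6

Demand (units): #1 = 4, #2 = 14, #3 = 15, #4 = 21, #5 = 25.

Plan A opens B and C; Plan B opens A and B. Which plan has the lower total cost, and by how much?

Plan B is cheaper by 71.

Plan A: {B, C}: #1→C 3·4=12, #2→C 11·14=154, #3→B 7·15=105, #4→B 2·21=42, #5→C 2·25=50. Service 363; fixed 729; total 1092.
Plan B: {A, B}: #1→A 4·4=16, #2→A 11·14=154, #3→B 7·15=105, #4→B 2·21=42, #5→A 6·25=150. Service 467; fixed 554; total 1021.
Difference: |1092 − 1021| = 71.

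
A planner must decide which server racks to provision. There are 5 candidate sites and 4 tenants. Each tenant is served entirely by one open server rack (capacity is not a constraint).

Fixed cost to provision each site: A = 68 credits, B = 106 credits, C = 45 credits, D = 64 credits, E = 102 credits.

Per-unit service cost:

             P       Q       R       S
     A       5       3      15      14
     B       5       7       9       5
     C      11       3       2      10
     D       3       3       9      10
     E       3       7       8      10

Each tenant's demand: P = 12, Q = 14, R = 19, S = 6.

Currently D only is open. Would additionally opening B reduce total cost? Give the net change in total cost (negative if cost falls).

Current service cost with {D}: 309.
Adding B: each tenant re-picks its cheapest; new service cost 279, saving 30.
Extra fixed cost: 106. Net change = 106 − 30 = 76.
(Totals: 373 → 449.)

No — net change +76 (cost rises by 76).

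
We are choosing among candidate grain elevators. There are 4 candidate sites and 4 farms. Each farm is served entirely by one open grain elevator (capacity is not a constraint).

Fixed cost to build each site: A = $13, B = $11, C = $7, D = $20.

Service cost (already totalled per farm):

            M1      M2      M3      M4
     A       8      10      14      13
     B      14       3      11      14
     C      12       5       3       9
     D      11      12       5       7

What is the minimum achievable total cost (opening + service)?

Minimum total cost: 36

For any fixed open set, each farm goes to its cheapest open site; total = fixed + service.
{C}: M1→C 12, M2→C 5, M3→C 3, M4→C 9. Service 29; fixed 7; total 36.
{A, C}: service 25 + fixed 20 = 45
{B, C}: M1→C 12, M2→B 3, M3→C 3, M4→C 9. Service 27; fixed 18; total 45.
{A, B, C, D}: service 21 + fixed 51 = 72
(All 15 nonempty subsets were checked; C only is lowest.)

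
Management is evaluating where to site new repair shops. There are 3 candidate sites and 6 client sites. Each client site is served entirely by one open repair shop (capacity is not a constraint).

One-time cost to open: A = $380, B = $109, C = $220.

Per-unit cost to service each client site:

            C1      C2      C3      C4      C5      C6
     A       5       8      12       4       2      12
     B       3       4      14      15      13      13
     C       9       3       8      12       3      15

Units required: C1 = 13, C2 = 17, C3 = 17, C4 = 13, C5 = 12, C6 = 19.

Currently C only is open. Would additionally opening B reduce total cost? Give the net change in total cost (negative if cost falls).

Current service cost with {C}: 781.
Adding B: each client site re-picks its cheapest; new service cost 665, saving 116.
Extra fixed cost: 109. Net change = 109 − 116 = -7.
(Totals: 1001 → 994.)

Yes — net change −7 (cost falls by 7).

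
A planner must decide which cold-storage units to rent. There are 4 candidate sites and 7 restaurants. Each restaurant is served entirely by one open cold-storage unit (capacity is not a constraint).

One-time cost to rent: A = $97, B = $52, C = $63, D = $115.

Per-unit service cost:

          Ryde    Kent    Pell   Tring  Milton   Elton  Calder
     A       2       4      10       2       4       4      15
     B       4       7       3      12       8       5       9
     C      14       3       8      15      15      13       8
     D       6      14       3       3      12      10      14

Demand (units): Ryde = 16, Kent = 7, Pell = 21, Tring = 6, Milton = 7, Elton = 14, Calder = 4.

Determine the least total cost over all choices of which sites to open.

Minimum total cost: 404

For any fixed open set, each restaurant goes to its cheapest open site; total = fixed + service.
{A, B}: Ryde→A 2·16=32, Kent→A 4·7=28, Pell→B 3·21=63, Tring→A 2·6=12, Milton→A 4·7=28, Elton→A 4·14=56, Calder→B 9·4=36. Service 255; fixed 149; total 404.
{A, B, C}: Ryde→A 2·16=32, Kent→C 3·7=21, Pell→B 3·21=63, Tring→A 2·6=12, Milton→A 4·7=28, Elton→A 4·14=56, Calder→C 8·4=32. Service 244; fixed 212; total 456.
{B}: Ryde→B 4·16=64, Kent→B 7·7=49, Pell→B 3·21=63, Tring→B 12·6=72, Milton→B 8·7=56, Elton→B 5·14=70, Calder→B 9·4=36. Service 410; fixed 52; total 462.
{A, B, C, D}: service 244 + fixed 327 = 571
No other subset beats 404.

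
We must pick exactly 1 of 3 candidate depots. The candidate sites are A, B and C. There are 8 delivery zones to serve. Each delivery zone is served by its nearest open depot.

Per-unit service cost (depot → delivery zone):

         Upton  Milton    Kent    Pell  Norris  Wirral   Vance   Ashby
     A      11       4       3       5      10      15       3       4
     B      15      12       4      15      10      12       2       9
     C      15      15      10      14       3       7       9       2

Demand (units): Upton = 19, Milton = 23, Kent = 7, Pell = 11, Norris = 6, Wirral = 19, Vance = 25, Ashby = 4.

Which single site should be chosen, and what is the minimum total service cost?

Choose A only; total service cost 813.

With exactly 1 open, each delivery zone uses its cheapest among the chosen.
{A}: Upton→A 11·19=209, Milton→A 4·23=92, Kent→A 3·7=21, Pell→A 5·11=55, Norris→A 10·6=60, Wirral→A 15·19=285, Vance→A 3·25=75, Ashby→A 4·4=16. Service cost 813.
{B}: service cost 1128
{C}: service cost 1238
Among all 3 size-1 choices, {A} is lowest.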